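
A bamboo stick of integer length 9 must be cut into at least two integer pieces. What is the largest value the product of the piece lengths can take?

27

Fill f[k] for k=2..9: at each k try every first piece i and multiply by the better of (k−i) uncut or f[k−i].
f[2] = 1·max(1,0) = 1·1 = 1
f[3] = 1·max(2,1) = 1·2 = 2
f[4] = 2·max(2,1) = 2·2 = 4
f[5] = 2·max(3,2) = 2·3 = 6
f[6] = 3·max(3,2) = 3·3 = 9
f[7] = 2·max(5,6) = 2·6 = 12
f[8] = 2·max(6,9) = 2·9 = 18
f[9] = 3·max(6,9) = 3·9 = 27
One optimal split: 3 + 3 + 3; product 3·3·3 = 27.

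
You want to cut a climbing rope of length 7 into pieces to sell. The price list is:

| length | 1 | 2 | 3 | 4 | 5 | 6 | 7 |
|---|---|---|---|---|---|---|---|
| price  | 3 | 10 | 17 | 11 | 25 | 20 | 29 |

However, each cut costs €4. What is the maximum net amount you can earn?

Let v[k] be the best obtainable value from length k. For each k, try every first piece i and keep the best of price[i] + v[k−i] minus the 4 cut fee when i<k.
v[1] = 3
v[2] = 10
v[3] = 17
v[4] = 16  (first piece 1, then v[3]=17)
v[5] = 25
v[6] = 30  (first piece 3, then v[3]=17)
v[7] = 31  (first piece 2, then v[5]=25)
One optimal plan: pieces 5 + 2 (1 cut) → €35 − €4 = €31.

31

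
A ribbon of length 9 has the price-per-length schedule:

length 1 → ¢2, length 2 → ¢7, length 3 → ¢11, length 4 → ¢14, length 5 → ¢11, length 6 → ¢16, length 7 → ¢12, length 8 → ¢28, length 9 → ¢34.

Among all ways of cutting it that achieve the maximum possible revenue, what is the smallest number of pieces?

1

Consider every possible first cut. r[k] is the best of p[i]+r[k−i] over all sellable i≤k.
r[1] = 2
r[2] = max(2+2, 7+0) = 7
r[3] = max(2+7, 7+2, 11+0) = 11
r[4] = max(2+11, 7+7, 11+2, 14+0) = 14
r[5] = max(2+14, 7+11, 11+7, 14+2, 11+0) = 18
r[6] = max(2+18, 7+14, 11+11, 14+7, 11+2, 16+0) = 22
r[7] = max(2+22, 7+18, 11+14, …, 16+2, 12+0) = 25
r[8] = max(2+25, 7+22, 11+18, …, 12+2, 28+0) = 29
r[9] = max(2+29, 7+25, 11+22, …, 28+2, 34+0) = 34
Maximum revenue is ¢34.
Now minimize piece count subject to staying optimal: for each k, pieces[k] = 1 + min over i with p[i]+r[k−i]=r[k] of pieces[k−i].
pieces[6] = 2
pieces[7] = 2
pieces[8] = 3
pieces[9] = 1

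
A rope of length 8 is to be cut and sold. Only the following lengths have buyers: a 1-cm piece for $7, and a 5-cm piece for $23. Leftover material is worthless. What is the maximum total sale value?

Let f[k] be the best obtainable value from length k. For each k, try every first piece i and keep the best of price[i] + f[k−i].
f[1] = 7
f[2] = 14  (first piece 1, then f[1]=7)
f[3] = 21  (first piece 1, then f[2]=14)
f[4] = 28  (first piece 1, then f[3]=21)
f[5] = 35  (first piece 1, then f[4]=28)
f[6] = 42  (first piece 1, then f[5]=35)
f[7] = 49  (first piece 1, then f[6]=42)
f[8] = 56  (first piece 1, then f[7]=49)
One optimal cutting: 1 + 1 + 1 + 1 + 1 + 1 + 1 + 1 → $56.

56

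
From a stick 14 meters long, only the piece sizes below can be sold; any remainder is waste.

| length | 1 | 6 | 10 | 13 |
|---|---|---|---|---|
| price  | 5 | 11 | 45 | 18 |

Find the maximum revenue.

70

Consider every possible first cut. f[k] is the best of p[i]+f[k−i] over all sellable i≤k.
f[1] = 5
f[2] = 10  (first piece 1, then f[1]=5)
f[3] = 15  (first piece 1, then f[2]=10)
f[4] = 20  (first piece 1, then f[3]=15)
f[5] = 25  (first piece 1, then f[4]=20)
f[6] = max(5+25, 11+0) = 30
f[7] = max(5+30, 11+5) = 35
f[8] = max(5+35, 11+10) = 40
f[9] = max(5+40, 11+15) = 45
f[10] = max(5+45, 11+20, 45+0) = 50
f[11] = max(5+50, 11+25, 45+5) = 55
f[12] = max(5+55, 11+30, 45+10) = 60
f[13] = max(5+60, 11+35, 45+15, 18+0) = 65
f[14] = max(5+65, 11+40, 45+20, 18+5) = 70
One optimal cutting: 1 + 1 + 1 + 1 + 1 + 1 + 1 + 1 + 1 + 1 + 1 + 1 + 1 + 1 → 70.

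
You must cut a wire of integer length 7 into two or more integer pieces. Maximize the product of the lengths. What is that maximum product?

12

Let f[k] be the best product for length k (with at least one cut). For each first piece i, the rest contributes max(k−i, f[k−i]).
f[2] = 1×max(1,0) = 1×1 = 1
f[3] = max(1×2, 2×1) = 2
f[4] = max(1×3, 2×2, 3×1) = 4
f[5] = max(1×4, 2×3, 3×2, 4×1) = 6
f[6] = max(1×6, 2×4, 3×3, 4×2, 5×1) = 9
f[7] = max(1×9, 2×6, 3×4, 4×3, 5×2, 6×1) = 12
One optimal split: 3 + 2 + 2; product 3×2×2 = 12.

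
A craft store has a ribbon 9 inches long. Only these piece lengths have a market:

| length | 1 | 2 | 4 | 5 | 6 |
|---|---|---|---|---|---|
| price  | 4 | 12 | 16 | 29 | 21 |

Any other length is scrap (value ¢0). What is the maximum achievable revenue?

Build best[k] bottom-up: best[k] = max over allowed piece i of (p[i] + best[k−i]).
best[1] = 4
best[2] = max(4+4, 12+0) = 12
best[3] = max(4+12, 12+4) = 16
best[4] = max(4+16, 12+12, 16+0) = 24
best[5] = max(4+24, 12+16, 16+4, 29+0) = 29
best[6] = max(4+29, 12+24, 16+12, 29+4, 21+0) = 36
best[7] = max(4+36, 12+29, 16+16, 29+12, 21+4) = 41
best[8] = max(4+41, 12+36, 16+24, 29+16, 21+12) = 48
best[9] = max(4+48, 12+41, 16+29, 29+24, 21+16) = 53
One optimal cutting: 5 + 2 + 2 → ¢53.

53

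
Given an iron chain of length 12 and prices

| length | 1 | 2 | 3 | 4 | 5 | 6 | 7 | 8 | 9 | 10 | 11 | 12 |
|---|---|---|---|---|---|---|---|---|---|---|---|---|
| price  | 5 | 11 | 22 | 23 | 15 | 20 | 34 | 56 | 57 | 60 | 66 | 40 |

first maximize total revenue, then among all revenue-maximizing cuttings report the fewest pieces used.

4

Build r[k] bottom-up: r[k] = max over allowed piece i of (p[i] + r[k−i]).
r[1] = 5
r[2] = max(5+5, 11+0) = 11
r[3] = max(5+11, 11+5, 22+0) = 22
r[4] = max(5+22, 11+11, 22+5, 23+0) = 27
r[5] = max(5+27, 11+22, 22+11, 23+5, 15+0) = 33
r[6] = max(5+33, 11+27, 22+22, 23+11, 15+5, 20+0) = 44
r[7] = max(5+44, 11+33, 22+27, …, 20+5, 34+0) = 49
r[8] = max(5+49, 11+44, 22+33, …, 34+5, 56+0) = 56
r[9] = max(5+56, 11+49, 22+44, …, 56+5, 57+0) = 66
r[10] = max(5+66, 11+56, 22+49, …, 57+5, 60+0) = 71
r[11] = max(5+71, 11+66, 22+56, …, 60+5, 66+0) = 78
r[12] = max(5+78, 11+71, 22+66, …, 66+5, 40+0) = 88
Maximum revenue is $88.
Now minimize piece count subject to staying optimal: for each k, pieces[k] = 1 + min over i with p[i]+r[k−i]=r[k] of pieces[k−i].
pieces[9] = 3
pieces[10] = 4
pieces[11] = 2
pieces[12] = 4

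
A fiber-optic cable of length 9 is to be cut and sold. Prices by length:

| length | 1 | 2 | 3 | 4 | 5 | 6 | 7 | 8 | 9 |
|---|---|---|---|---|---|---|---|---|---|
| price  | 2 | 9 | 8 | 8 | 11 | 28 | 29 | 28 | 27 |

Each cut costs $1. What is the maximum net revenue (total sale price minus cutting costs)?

Build net[k] bottom-up: net[k] = max over allowed piece i of (p[i] + net[k−i]) − 1 per cut.
net[1] = 2
net[2] = max(2+2-1, 9+0) = 9
net[3] = max(2+9-1, 9+2-1, 8+0) = 10
net[4] = max(2+10-1, 9+9-1, 8+2-1, 8+0) = 17
net[5] = max(2+17-1, 9+10-1, 8+9-1, 8+2-1, 11+0) = 18
net[6] = max(2+18-1, 9+17-1, 8+10-1, 8+9-1, 11+2-1, 28+0) = 28
net[7] = max(2+28-1, 9+18-1, 8+17-1, …, 28+2-1, 29+0) = 29
net[8] = max(2+29-1, 9+28-1, 8+18-1, …, 29+2-1, 28+0) = 36
net[9] = max(2+36-1, 9+29-1, 8+28-1, …, 28+2-1, 27+0) = 37
One optimal plan: pieces 6 + 2 + 1 (2 cuts) → $39 − $2 = $37.

37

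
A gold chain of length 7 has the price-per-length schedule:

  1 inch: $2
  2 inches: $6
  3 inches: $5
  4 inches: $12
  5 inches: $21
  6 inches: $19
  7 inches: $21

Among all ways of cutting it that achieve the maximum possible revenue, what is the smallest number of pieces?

2

Consider every possible first cut. r[k] is the best of p[i]+r[k−i] over all sellable i≤k.
r[1] = 2
r[2] = max(2+2, 6+0) = 6
r[3] = max(2+6, 6+2, 5+0) = 8
r[4] = max(2+8, 6+6, 5+2, 12+0) = 12
r[5] = max(2+12, 6+8, 5+6, 12+2, 21+0) = 21
r[6] = max(2+21, 6+12, 5+8, 12+6, 21+2, 19+0) = 23
r[7] = max(2+23, 6+21, 5+12, …, 19+2, 21+0) = 27
Maximum revenue is $27.
Now minimize piece count subject to staying optimal: for each k, pieces[k] = 1 + min over i with p[i]+r[k−i]=r[k] of pieces[k−i].
pieces[4] = 1
pieces[5] = 1
pieces[6] = 2
pieces[7] = 2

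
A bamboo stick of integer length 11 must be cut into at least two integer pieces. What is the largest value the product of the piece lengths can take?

54

Let m[k] be the best product for length k (with at least one cut). For each first piece i, the rest contributes max(k−i, m[k−i]).
Small cases: m[2]=1, m[3]=2.
m[4] = 2×max(2,1) = 2×2 = 4
m[5] = 2×max(3,2) = 2×3 = 6
m[6] = 3×max(3,2) = 3×3 = 9
m[7] = 2×max(5,6) = 2×6 = 12
m[8] = 2×max(6,9) = 2×9 = 18
m[9] = 3×max(6,9) = 3×9 = 27
m[10] = 2×max(8,18) = 2×18 = 36
m[11] = 2×max(9,27) = 2×27 = 54
One optimal split: 3 + 3 + 3 + 2; product 3×3×3×2 = 54.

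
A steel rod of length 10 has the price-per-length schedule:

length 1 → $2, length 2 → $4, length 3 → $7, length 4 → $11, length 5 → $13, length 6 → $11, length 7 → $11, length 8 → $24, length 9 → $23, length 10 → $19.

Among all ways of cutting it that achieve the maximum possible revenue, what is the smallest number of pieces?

Let r[k] be the best obtainable value from length k. For each k, try every first piece i and keep the best of price[i] + r[k−i].
r[1] = 2
r[2] = max(2+2, 4+0) = 4
r[3] = max(2+4, 4+2, 7+0) = 7
r[4] = max(2+7, 4+4, 7+2, 11+0) = 11
r[5] = max(2+11, 4+7, 7+4, 11+2, 13+0) = 13
r[6] = max(2+13, 4+11, 7+7, 11+4, 13+2, 11+0) = 15
r[7] = max(2+15, 4+13, 7+11, …, 11+2, 11+0) = 18
r[8] = max(2+18, 4+15, 7+13, …, 11+2, 24+0) = 24
r[9] = max(2+24, 4+18, 7+15, …, 24+2, 23+0) = 26
r[10] = max(2+26, 4+24, 7+18, …, 23+2, 19+0) = 28
Maximum revenue is $28.
Now minimize piece count subject to staying optimal: for each k, pieces[k] = 1 + min over i with p[i]+r[k−i]=r[k] of pieces[k−i].
pieces[7] = 2
pieces[8] = 1
pieces[9] = 2
pieces[10] = 2

2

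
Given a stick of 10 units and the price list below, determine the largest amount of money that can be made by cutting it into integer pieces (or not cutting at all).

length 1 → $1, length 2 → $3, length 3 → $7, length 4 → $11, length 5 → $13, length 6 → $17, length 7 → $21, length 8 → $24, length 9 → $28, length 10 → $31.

Consider every possible first cut. v[k] is the best of p[i]+v[k−i] over all sellable i≤k.
v[1] = 1
v[2] = 3
v[3] = 7
v[4] = 11
v[5] = 13
v[6] = 17
v[7] = 21
v[8] = 24
v[9] = 28
v[10] = 31
Best is to sell the whole 10-unit piece uncut for $31.

31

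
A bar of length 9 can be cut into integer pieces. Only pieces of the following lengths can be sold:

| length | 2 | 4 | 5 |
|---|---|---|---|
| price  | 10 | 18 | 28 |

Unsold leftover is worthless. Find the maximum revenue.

Let best[k] be the best obtainable value from length k. For each k, try every first piece i and keep the best of price[i] + best[k−i].
best[1] = 0
best[2] = 10
best[3] = 10
best[4] = 20  (first piece 2, then best[2]=10)
best[5] = 28
best[6] = 30  (first piece 2, then best[4]=20)
best[7] = 38  (first piece 2, then best[5]=28)
best[8] = 40  (first piece 2, then best[6]=30)
best[9] = 48  (first piece 2, then best[7]=38)
One optimal cutting: 5 + 2 + 2 → $48.

48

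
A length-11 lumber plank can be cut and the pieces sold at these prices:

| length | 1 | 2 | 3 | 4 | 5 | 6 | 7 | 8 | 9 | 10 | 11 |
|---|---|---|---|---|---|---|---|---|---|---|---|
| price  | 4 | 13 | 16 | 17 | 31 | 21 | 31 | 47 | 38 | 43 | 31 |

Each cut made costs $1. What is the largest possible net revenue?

Let v[k] be the best obtainable value from length k. For each k, try every first piece i and keep the best of price[i] + v[k−i] minus the 1 cut fee when i<k.
v[1] = 4
v[2] = 13
v[3] = 16  (first piece 1, then v[2]=13)
v[4] = 25  (first piece 2, then v[2]=13)
v[5] = 31
v[6] = 37  (first piece 2, then v[4]=25)
v[7] = 43  (first piece 2, then v[5]=31)
v[8] = 49  (first piece 2, then v[6]=37)
v[9] = 55  (first piece 2, then v[7]=43)
v[10] = 61  (first piece 2, then v[8]=49)
v[11] = 67  (first piece 2, then v[9]=55)
One optimal plan: pieces 5 + 2 + 2 + 2 (3 cuts) → $70 − $3 = $67.

67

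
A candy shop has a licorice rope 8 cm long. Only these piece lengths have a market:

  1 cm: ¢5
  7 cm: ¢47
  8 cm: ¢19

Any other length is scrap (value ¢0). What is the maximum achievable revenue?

Let r[k] be the best obtainable value from length k. For each k, try every first piece i and keep the best of price[i] + r[k−i].
r[1] = 5
r[2] = 10  (first piece 1, then r[1]=5)
r[3] = 15  (first piece 1, then r[2]=10)
r[4] = 20  (first piece 1, then r[3]=15)
r[5] = 25  (first piece 1, then r[4]=20)
r[6] = 30  (first piece 1, then r[5]=25)
r[7] = max(5+30, 47+0) = 47
r[8] = max(5+47, 47+5, 19+0) = 52
One optimal cutting: 7 + 1 → ¢52.

52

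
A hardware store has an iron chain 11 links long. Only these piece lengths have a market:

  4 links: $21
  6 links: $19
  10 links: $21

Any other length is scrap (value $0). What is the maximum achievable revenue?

Let f[k] be the best obtainable value from length k. For each k, try every first piece i and keep the best of price[i] + f[k−i].
f[1] = 0
f[2] = 0
f[3] = 0
f[4] = 21
f[5] = 21
f[6] = 21
f[7] = 21
f[8] = 42  (first piece 4, then f[4]=21)
f[9] = 42
f[10] = 42
f[11] = 42
One optimal cutting: pieces 4 + 4 with 3 links of scrap → $42.

42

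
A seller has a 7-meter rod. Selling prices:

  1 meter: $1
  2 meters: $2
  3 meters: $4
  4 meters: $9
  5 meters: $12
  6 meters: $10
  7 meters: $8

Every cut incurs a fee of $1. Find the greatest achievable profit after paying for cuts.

13

Let v[k] be the best obtainable value from length k. For each k, try every first piece i and keep the best of price[i] + v[k−i] minus the 1 cut fee when i<k.
v[1] = 1
v[2] = max(1+1-1, 2+0) = 2
v[3] = max(1+2-1, 2+1-1, 4+0) = 4
v[4] = max(1+4-1, 2+2-1, 4+1-1, 9+0) = 9
v[5] = max(1+9-1, 2+4-1, 4+2-1, 9+1-1, 12+0) = 12
v[6] = max(1+12-1, 2+9-1, 4+4-1, 9+2-1, 12+1-1, 10+0) = 12
v[7] = max(1+12-1, 2+12-1, 4+9-1, …, 10+1-1, 8+0) = 13
One optimal plan: pieces 5 + 2 (1 cut) → $14 − $1 = $13.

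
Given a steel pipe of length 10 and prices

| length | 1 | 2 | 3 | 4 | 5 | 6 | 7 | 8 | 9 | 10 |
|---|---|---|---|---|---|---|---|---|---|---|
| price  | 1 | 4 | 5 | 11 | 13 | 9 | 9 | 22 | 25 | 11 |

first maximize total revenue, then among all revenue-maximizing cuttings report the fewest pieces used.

2

Build r[k] bottom-up: r[k] = max over allowed piece i of (p[i] + r[k−i]).
r[1] = 1
r[2] = 4
r[3] = 5  (first piece 1, then r[2]=4)
r[4] = 11
r[5] = 13
r[6] = 15  (first piece 2, then r[4]=11)
r[7] = 17  (first piece 2, then r[5]=13)
r[8] = 22  (first piece 4, then r[4]=11)
r[9] = 25
r[10] = 26  (first piece 1, then r[9]=25)
Maximum revenue is $26.
Now minimize piece count subject to staying optimal: for each k, pieces[k] = 1 + min over i with p[i]+r[k−i]=r[k] of pieces[k−i].
pieces[7] = 2
pieces[8] = 1
pieces[9] = 1
pieces[10] = 2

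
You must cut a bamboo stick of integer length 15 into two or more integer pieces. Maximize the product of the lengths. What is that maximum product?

243

Fill g[k] for k=2..15: at each k try every first piece i and multiply by the better of (k−i) uncut or g[k−i].
Small cases: g[2]=1, g[3]=2, g[4]=4, g[5]=6, g[6]=9, g[7]=12, g[8]=18.
g[9] = 3·max(6,9) = 3·9 = 27
g[10] = 2·max(8,18) = 2·18 = 36
g[11] = 2·max(9,27) = 2·27 = 54
g[12] = 3·max(9,27) = 3·27 = 81
g[13] = 2·max(11,54) = 2·54 = 108
g[14] = 2·max(12,81) = 2·81 = 162
g[15] = 3·max(12,81) = 3·81 = 243
One optimal split: 3 + 3 + 3 + 3 + 3; product 3·3·3·3·3 = 243.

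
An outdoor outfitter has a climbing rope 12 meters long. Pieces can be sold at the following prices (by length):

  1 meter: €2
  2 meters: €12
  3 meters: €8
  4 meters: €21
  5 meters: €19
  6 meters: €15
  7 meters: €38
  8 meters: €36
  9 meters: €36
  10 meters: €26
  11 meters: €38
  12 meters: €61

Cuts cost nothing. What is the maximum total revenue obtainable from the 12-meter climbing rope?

72

Let best[k] be the best obtainable value from length k. For each k, try every first piece i and keep the best of price[i] + best[k−i].
best[1] = 2
best[2] = 12
best[3] = 14  (first piece 1, then best[2]=12)
best[4] = 24  (first piece 2, then best[2]=12)
best[5] = 26  (first piece 1, then best[4]=24)
best[6] = 36  (first piece 2, then best[4]=24)
best[7] = 38  (first piece 1, then best[6]=36)
best[8] = 48  (first piece 2, then best[6]=36)
best[9] = 50  (first piece 1, then best[8]=48)
best[10] = 60  (first piece 2, then best[8]=48)
best[11] = 62  (first piece 1, then best[10]=60)
best[12] = 72  (first piece 2, then best[10]=60)
One optimal cutting: 2 + 2 + 2 + 2 + 2 + 2 → €12 + €12 + €12 + €12 + €12 + €12 = €72.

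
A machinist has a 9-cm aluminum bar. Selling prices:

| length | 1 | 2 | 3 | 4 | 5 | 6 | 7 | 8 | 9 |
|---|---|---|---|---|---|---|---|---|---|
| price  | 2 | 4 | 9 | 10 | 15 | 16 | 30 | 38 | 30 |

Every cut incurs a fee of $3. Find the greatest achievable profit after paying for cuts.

Build r[k] bottom-up: r[k] = max over allowed piece i of (p[i] + r[k−i]) − 3 per cut.
r[1] = 2
r[2] = max(2+2-3, 4+0) = 4
r[3] = max(2+4-3, 4+2-3, 9+0) = 9
r[4] = max(2+9-3, 4+4-3, 9+2-3, 10+0) = 10
r[5] = max(2+10-3, 4+9-3, 9+4-3, 10+2-3, 15+0) = 15
r[6] = max(2+15-3, 4+10-3, 9+9-3, 10+4-3, 15+2-3, 16+0) = 16
r[7] = max(2+16-3, 4+15-3, 9+10-3, …, 16+2-3, 30+0) = 30
r[8] = max(2+30-3, 4+16-3, 9+15-3, …, 30+2-3, 38+0) = 38
r[9] = max(2+38-3, 4+30-3, 9+16-3, …, 38+2-3, 30+0) = 37
One optimal plan: pieces 8 + 1 (1 cut) → $40 − $3 = $37.

37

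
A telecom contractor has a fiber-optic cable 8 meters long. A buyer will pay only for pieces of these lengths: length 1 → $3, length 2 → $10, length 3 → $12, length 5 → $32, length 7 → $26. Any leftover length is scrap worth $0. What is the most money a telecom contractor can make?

Consider every possible first cut. f[k] is the best of p[i]+f[k−i] over all sellable i≤k.
f[1] = 3
f[2] = max(3+3, 10+0) = 10
f[3] = max(3+10, 10+3, 12+0) = 13
f[4] = max(3+13, 10+10, 12+3) = 20
f[5] = max(3+20, 10+13, 12+10, 32+0) = 32
f[6] = max(3+32, 10+20, 12+13, 32+3) = 35
f[7] = max(3+35, 10+32, 12+20, 32+10, 26+0) = 42
f[8] = max(3+42, 10+35, 12+32, 32+13, 26+3) = 45
One optimal cutting: 5 + 2 + 1 → $45.

45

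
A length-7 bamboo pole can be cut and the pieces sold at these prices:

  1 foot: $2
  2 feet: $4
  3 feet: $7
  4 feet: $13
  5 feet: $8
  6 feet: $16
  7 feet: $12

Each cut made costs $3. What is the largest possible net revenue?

Let net[k] be the best obtainable value from length k. For each k, try every first piece i and keep the best of price[i] + net[k−i] minus the 3 cut fee when i<k.
net[1] = 2
net[2] = max(2+2-3, 4+0) = 4
net[3] = max(2+4-3, 4+2-3, 7+0) = 7
net[4] = max(2+7-3, 4+4-3, 7+2-3, 13+0) = 13
net[5] = max(2+13-3, 4+7-3, 7+4-3, 13+2-3, 8+0) = 12
net[6] = max(2+12-3, 4+13-3, 7+7-3, 13+4-3, 8+2-3, 16+0) = 16
net[7] = max(2+16-3, 4+12-3, 7+13-3, …, 16+2-3, 12+0) = 17
One optimal plan: pieces 4 + 3 (1 cut) → $20 − $3 = $17.

17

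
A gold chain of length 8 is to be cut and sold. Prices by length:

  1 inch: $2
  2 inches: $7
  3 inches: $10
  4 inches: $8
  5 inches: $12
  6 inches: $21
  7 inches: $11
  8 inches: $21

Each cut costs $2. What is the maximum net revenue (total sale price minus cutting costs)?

26

Let v[k] be the best obtainable value from length k. For each k, try every first piece i and keep the best of price[i] + v[k−i] minus the 2 cut fee when i<k.
v[1] = 2
v[2] = 7
v[3] = 10
v[4] = 12  (first piece 2, then v[2]=7)
v[5] = 15  (first piece 2, then v[3]=10)
v[6] = 21
v[7] = 21  (first piece 1, then v[6]=21)
v[8] = 26  (first piece 2, then v[6]=21)
One optimal plan: pieces 6 + 2 (1 cut) → $28 − $2 = $26.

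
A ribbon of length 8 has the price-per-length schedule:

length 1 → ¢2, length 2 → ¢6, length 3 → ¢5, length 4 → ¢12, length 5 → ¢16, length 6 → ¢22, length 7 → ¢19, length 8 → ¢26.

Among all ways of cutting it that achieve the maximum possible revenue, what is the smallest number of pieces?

2

Build r[k] bottom-up: r[k] = max over allowed piece i of (p[i] + r[k−i]).
r[1] = 2
r[2] = 6
r[3] = 8  (first piece 1, then r[2]=6)
r[4] = 12  (first piece 2, then r[2]=6)
r[5] = 16
r[6] = 22
r[7] = 24  (first piece 1, then r[6]=22)
r[8] = 28  (first piece 2, then r[6]=22)
Maximum revenue is ¢28.
Now minimize piece count subject to staying optimal: for each k, pieces[k] = 1 + min over i with p[i]+r[k−i]=r[k] of pieces[k−i].
pieces[5] = 1
pieces[6] = 1
pieces[7] = 2
pieces[8] = 2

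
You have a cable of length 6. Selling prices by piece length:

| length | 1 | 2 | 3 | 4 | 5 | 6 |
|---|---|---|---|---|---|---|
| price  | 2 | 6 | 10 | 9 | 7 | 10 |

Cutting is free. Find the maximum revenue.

Consider every possible first cut. R[k] is the best of p[i]+R[k−i] over all sellable i≤k.
R[1] = 2
R[2] = 6
R[3] = 10
R[4] = 12  (first piece 1, then R[3]=10)
R[5] = 16  (first piece 2, then R[3]=10)
R[6] = 20  (first piece 3, then R[3]=10)
One optimal cutting: 3 + 3 → €10 + €10 = €20.

20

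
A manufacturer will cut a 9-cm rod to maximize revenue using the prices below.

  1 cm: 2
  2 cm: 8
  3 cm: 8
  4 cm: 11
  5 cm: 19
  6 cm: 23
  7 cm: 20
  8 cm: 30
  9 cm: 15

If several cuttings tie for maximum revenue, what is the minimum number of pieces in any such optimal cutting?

3

Build r[k] bottom-up: r[k] = max over allowed piece i of (p[i] + r[k−i]).
r[1] = 2
r[2] = max(2+2, 8+0) = 8
r[3] = max(2+8, 8+2, 8+0) = 10
r[4] = max(2+10, 8+8, 8+2, 11+0) = 16
r[5] = max(2+16, 8+10, 8+8, 11+2, 19+0) = 19
r[6] = max(2+19, 8+16, 8+10, 11+8, 19+2, 23+0) = 24
r[7] = max(2+24, 8+19, 8+16, …, 23+2, 20+0) = 27
r[8] = max(2+27, 8+24, 8+19, …, 20+2, 30+0) = 32
r[9] = max(2+32, 8+27, 8+24, …, 30+2, 15+0) = 35
Maximum revenue is 35.
Now minimize piece count subject to staying optimal: for each k, pieces[k] = 1 + min over i with p[i]+r[k−i]=r[k] of pieces[k−i].
pieces[6] = 3
pieces[7] = 2
pieces[8] = 4
pieces[9] = 3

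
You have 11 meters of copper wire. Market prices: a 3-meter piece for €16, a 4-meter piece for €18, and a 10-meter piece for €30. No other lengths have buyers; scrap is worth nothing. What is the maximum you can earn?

Let best[k] be the best obtainable value from length k. For each k, try every first piece i and keep the best of price[i] + best[k−i].
best[1] = 0
best[2] = 0
best[3] = 16
best[4] = max(16+0, 18+0) = 18
best[5] = max(16+0, 18+0) = 18
best[6] = max(16+16, 18+0) = 32
best[7] = max(16+18, 18+16) = 34
best[8] = max(16+18, 18+18) = 36
best[9] = max(16+32, 18+18) = 48
best[10] = max(16+34, 18+32, 30+0) = 50
best[11] = max(16+36, 18+34, 30+0) = 52
One optimal cutting: 4 + 4 + 3 → €52.

52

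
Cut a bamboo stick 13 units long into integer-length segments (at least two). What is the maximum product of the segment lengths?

108

Fill f[k] for k=2..13: at each k try every first piece i and multiply by the better of (k−i) uncut or f[k−i].
f[2] = 1×max(1,0) = 1×1 = 1
f[3] = 1×max(2,1) = 1×2 = 2
f[4] = 2×max(2,1) = 2×2 = 4
f[5] = 2×max(3,2) = 2×3 = 6
f[6] = 3×max(3,2) = 3×3 = 9
f[7] = 2×max(5,6) = 2×6 = 12
f[8] = 2×max(6,9) = 2×9 = 18
f[9] = 3×max(6,9) = 3×9 = 27
f[10] = 2×max(8,18) = 2×18 = 36
f[11] = 2×max(9,27) = 2×27 = 54
f[12] = 3×max(9,27) = 3×27 = 81
f[13] = 2×max(11,54) = 2×54 = 108
One optimal split: 3 + 3 + 3 + 2 + 2; product 3×3×3×2×2 = 108.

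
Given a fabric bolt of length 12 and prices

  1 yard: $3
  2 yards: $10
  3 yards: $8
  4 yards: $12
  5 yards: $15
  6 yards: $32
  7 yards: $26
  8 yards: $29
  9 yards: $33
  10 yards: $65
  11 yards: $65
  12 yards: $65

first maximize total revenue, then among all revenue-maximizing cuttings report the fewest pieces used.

Build r[k] bottom-up: r[k] = max over allowed piece i of (p[i] + r[k−i]).
r[1] = 3
r[2] = max(3+3, 10+0) = 10
r[3] = max(3+10, 10+3, 8+0) = 13
r[4] = max(3+13, 10+10, 8+3, 12+0) = 20
r[5] = max(3+20, 10+13, 8+10, 12+3, 15+0) = 23
r[6] = max(3+23, 10+20, 8+13, 12+10, 15+3, 32+0) = 32
r[7] = max(3+32, 10+23, 8+20, …, 32+3, 26+0) = 35
r[8] = max(3+35, 10+32, 8+23, …, 26+3, 29+0) = 42
r[9] = max(3+42, 10+35, 8+32, …, 29+3, 33+0) = 45
r[10] = max(3+45, 10+42, 8+35, …, 33+3, 65+0) = 65
r[11] = max(3+65, 10+45, 8+42, …, 65+3, 65+0) = 68
r[12] = max(3+68, 10+65, 8+45, …, 65+3, 65+0) = 75
Maximum revenue is $75.
Now minimize piece count subject to staying optimal: for each k, pieces[k] = 1 + min over i with p[i]+r[k−i]=r[k] of pieces[k−i].
pieces[9] = 3
pieces[10] = 1
pieces[11] = 2
pieces[12] = 2

2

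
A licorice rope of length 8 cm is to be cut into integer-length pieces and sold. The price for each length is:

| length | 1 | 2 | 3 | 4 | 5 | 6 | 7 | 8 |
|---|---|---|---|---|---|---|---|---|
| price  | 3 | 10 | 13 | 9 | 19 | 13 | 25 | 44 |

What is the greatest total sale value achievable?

Let best[k] be the best obtainable value from length k. For each k, try every first piece i and keep the best of price[i] + best[k−i].
best[1] = 3
best[2] = 10
best[3] = 13  (first piece 1, then best[2]=10)
best[4] = 20  (first piece 2, then best[2]=10)
best[5] = 23  (first piece 1, then best[4]=20)
best[6] = 30  (first piece 2, then best[4]=20)
best[7] = 33  (first piece 1, then best[6]=30)
best[8] = 44
Best is to sell the whole 8-cm piece uncut for ¢44.

44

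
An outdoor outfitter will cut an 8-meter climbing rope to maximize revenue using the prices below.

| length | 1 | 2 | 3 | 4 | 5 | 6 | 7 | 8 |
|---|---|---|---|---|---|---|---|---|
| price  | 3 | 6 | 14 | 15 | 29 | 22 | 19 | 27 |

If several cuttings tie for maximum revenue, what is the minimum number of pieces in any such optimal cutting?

Let r[k] be the best obtainable value from length k. For each k, try every first piece i and keep the best of price[i] + r[k−i].
r[1] = 3
r[2] = max(3+3, 6+0) = 6
r[3] = max(3+6, 6+3, 14+0) = 14
r[4] = max(3+14, 6+6, 14+3, 15+0) = 17
r[5] = max(3+17, 6+14, 14+6, 15+3, 29+0) = 29
r[6] = max(3+29, 6+17, 14+14, 15+6, 29+3, 22+0) = 32
r[7] = max(3+32, 6+29, 14+17, …, 22+3, 19+0) = 35
r[8] = max(3+35, 6+32, 14+29, …, 19+3, 27+0) = 43
Maximum revenue is €43.
Now minimize piece count subject to staying optimal: for each k, pieces[k] = 1 + min over i with p[i]+r[k−i]=r[k] of pieces[k−i].
pieces[5] = 1
pieces[6] = 2
pieces[7] = 2
pieces[8] = 2

2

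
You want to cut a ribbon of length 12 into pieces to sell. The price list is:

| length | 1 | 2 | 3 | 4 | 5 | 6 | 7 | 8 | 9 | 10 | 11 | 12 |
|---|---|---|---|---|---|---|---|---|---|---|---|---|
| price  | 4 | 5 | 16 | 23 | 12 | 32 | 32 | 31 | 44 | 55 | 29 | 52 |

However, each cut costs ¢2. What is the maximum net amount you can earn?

65

Build net[k] bottom-up: net[k] = max over allowed piece i of (p[i] + net[k−i]) − 2 per cut.
net[1] = 4
net[2] = 6  (first piece 1, then net[1]=4)
net[3] = 16
net[4] = 23
net[5] = 25  (first piece 1, then net[4]=23)
net[6] = 32
net[7] = 37  (first piece 3, then net[4]=23)
net[8] = 44  (first piece 4, then net[4]=23)
net[9] = 46  (first piece 1, then net[8]=44)
net[10] = 55
net[11] = 58  (first piece 3, then net[8]=44)
net[12] = 65  (first piece 4, then net[8]=44)
One optimal plan: pieces 4 + 4 + 4 (2 cuts) → ¢69 − ¢4 = ¢65.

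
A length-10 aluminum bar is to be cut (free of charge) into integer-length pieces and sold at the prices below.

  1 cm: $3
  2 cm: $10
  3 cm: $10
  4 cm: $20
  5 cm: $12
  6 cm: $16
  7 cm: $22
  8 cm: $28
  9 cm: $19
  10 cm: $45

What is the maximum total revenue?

Build v[k] bottom-up: v[k] = max over allowed piece i of (p[i] + v[k−i]).
v[1] = 3
v[2] = max(3+3, 10+0) = 10
v[3] = max(3+10, 10+3, 10+0) = 13
v[4] = max(3+13, 10+10, 10+3, 20+0) = 20
v[5] = max(3+20, 10+13, 10+10, 20+3, 12+0) = 23
v[6] = max(3+23, 10+20, 10+13, 20+10, 12+3, 16+0) = 30
v[7] = max(3+30, 10+23, 10+20, …, 16+3, 22+0) = 33
v[8] = max(3+33, 10+30, 10+23, …, 22+3, 28+0) = 40
v[9] = max(3+40, 10+33, 10+30, …, 28+3, 19+0) = 43
v[10] = max(3+43, 10+40, 10+33, …, 19+3, 45+0) = 50
One optimal cutting: 2 + 2 + 2 + 2 + 2 → $10 + $10 + $10 + $10 + $10 = $50.

50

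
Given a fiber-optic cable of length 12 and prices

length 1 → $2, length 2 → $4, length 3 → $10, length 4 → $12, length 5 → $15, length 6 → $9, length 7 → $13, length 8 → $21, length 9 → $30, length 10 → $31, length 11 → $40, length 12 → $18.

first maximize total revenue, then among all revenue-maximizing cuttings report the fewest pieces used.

Build r[k] bottom-up: r[k] = max over allowed piece i of (p[i] + r[k−i]).
r[1] = 2
r[2] = max(2+2, 4+0) = 4
r[3] = max(2+4, 4+2, 10+0) = 10
r[4] = max(2+10, 4+4, 10+2, 12+0) = 12
r[5] = max(2+12, 4+10, 10+4, 12+2, 15+0) = 15
r[6] = max(2+15, 4+12, 10+10, 12+4, 15+2, 9+0) = 20
r[7] = max(2+20, 4+15, 10+12, …, 9+2, 13+0) = 22
r[8] = max(2+22, 4+20, 10+15, …, 13+2, 21+0) = 25
r[9] = max(2+25, 4+22, 10+20, …, 21+2, 30+0) = 30
r[10] = max(2+30, 4+25, 10+22, …, 30+2, 31+0) = 32
r[11] = max(2+32, 4+30, 10+25, …, 31+2, 40+0) = 40
r[12] = max(2+40, 4+32, 10+30, …, 40+2, 18+0) = 42
Maximum revenue is $42.
Now minimize piece count subject to staying optimal: for each k, pieces[k] = 1 + min over i with p[i]+r[k−i]=r[k] of pieces[k−i].
pieces[9] = 1
pieces[10] = 2
pieces[11] = 1
pieces[12] = 2

2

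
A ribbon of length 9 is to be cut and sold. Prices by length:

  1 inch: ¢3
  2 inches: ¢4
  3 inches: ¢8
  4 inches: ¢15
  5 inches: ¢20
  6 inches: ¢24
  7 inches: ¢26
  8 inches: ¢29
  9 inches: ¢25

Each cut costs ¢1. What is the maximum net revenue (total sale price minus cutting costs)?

Consider every possible first cut. r[k] is the best of p[i]+r[k−i] over all sellable i≤k, charging 1 whenever i<k.
r[1] = 3
r[2] = 5  (first piece 1, then r[1]=3)
r[3] = 8
r[4] = 15
r[5] = 20
r[6] = 24
r[7] = 26  (first piece 1, then r[6]=24)
r[8] = 29  (first piece 4, then r[4]=15)
r[9] = 34  (first piece 4, then r[5]=20)
One optimal plan: pieces 5 + 4 (1 cut) → ¢35 − ¢1 = ¢34.

34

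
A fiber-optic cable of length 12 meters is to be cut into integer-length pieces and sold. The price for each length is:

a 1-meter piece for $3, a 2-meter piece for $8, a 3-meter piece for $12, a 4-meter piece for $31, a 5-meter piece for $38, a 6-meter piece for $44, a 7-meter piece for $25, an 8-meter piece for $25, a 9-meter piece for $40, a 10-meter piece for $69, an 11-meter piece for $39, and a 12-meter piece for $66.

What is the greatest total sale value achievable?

93

Let R[k] be the best obtainable value from length k. For each k, try every first piece i and keep the best of price[i] + R[k−i].
R[1] = 3
R[2] = max(3+3, 8+0) = 8
R[3] = max(3+8, 8+3, 12+0) = 12
R[4] = max(3+12, 8+8, 12+3, 31+0) = 31
R[5] = max(3+31, 8+12, 12+8, 31+3, 38+0) = 38
R[6] = max(3+38, 8+31, 12+12, 31+8, 38+3, 44+0) = 44
R[7] = max(3+44, 8+38, 12+31, …, 44+3, 25+0) = 47
R[8] = max(3+47, 8+44, 12+38, …, 25+3, 25+0) = 62
R[9] = max(3+62, 8+47, 12+44, …, 25+3, 40+0) = 69
R[10] = max(3+69, 8+62, 12+47, …, 40+3, 69+0) = 76
R[11] = max(3+76, 8+69, 12+62, …, 69+3, 39+0) = 82
R[12] = max(3+82, 8+76, 12+69, …, 39+3, 66+0) = 93
One optimal cutting: 4 + 4 + 4 → $31 + $31 + $31 = $93.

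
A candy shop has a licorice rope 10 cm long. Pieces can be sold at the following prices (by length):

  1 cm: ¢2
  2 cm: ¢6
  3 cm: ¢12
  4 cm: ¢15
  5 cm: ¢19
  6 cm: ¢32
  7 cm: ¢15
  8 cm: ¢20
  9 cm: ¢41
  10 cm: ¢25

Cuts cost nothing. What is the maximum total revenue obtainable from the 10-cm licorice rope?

Consider every possible first cut. R[k] is the best of p[i]+R[k−i] over all sellable i≤k.
R[1] = 2
R[2] = 6
R[3] = 12
R[4] = 15
R[5] = 19
R[6] = 32
R[7] = 34  (first piece 1, then R[6]=32)
R[8] = 38  (first piece 2, then R[6]=32)
R[9] = 44  (first piece 3, then R[6]=32)
R[10] = 47  (first piece 4, then R[6]=32)
One optimal cutting: 6 + 4 → ¢32 + ¢15 = ¢47.

47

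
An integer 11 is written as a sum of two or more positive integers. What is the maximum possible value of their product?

54

Define P[k] = max over 1≤i<k of i · max(k−i, P[k−i]); the inner max lets the remainder stay uncut if that's better.
P[2] = 1*max(1,0) = 1*1 = 1
P[3] = 1*max(2,1) = 1*2 = 2
P[4] = 2*max(2,1) = 2*2 = 4
P[5] = 2*max(3,2) = 2*3 = 6
P[6] = 3*max(3,2) = 3*3 = 9
P[7] = 2*max(5,6) = 2*6 = 12
P[8] = 2*max(6,9) = 2*9 = 18
P[9] = 3*max(6,9) = 3*9 = 27
P[10] = 2*max(8,18) = 2*18 = 36
P[11] = 2*max(9,27) = 2*27 = 54
One optimal split: 3 + 3 + 3 + 2; product 3*3*3*2 = 54.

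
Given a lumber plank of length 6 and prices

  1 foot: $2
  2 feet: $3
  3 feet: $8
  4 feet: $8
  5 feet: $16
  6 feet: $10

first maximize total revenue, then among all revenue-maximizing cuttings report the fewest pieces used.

Consider every possible first cut. r[k] is the best of p[i]+r[k−i] over all sellable i≤k.
r[1] = 2
r[2] = max(2+2, 3+0) = 4
r[3] = max(2+4, 3+2, 8+0) = 8
r[4] = max(2+8, 3+4, 8+2, 8+0) = 10
r[5] = max(2+10, 3+8, 8+4, 8+2, 16+0) = 16
r[6] = max(2+16, 3+10, 8+8, 8+4, 16+2, 10+0) = 18
Maximum revenue is $18.
Now minimize piece count subject to staying optimal: for each k, pieces[k] = 1 + min over i with p[i]+r[k−i]=r[k] of pieces[k−i].
pieces[3] = 1
pieces[4] = 2
pieces[5] = 1
pieces[6] = 2

2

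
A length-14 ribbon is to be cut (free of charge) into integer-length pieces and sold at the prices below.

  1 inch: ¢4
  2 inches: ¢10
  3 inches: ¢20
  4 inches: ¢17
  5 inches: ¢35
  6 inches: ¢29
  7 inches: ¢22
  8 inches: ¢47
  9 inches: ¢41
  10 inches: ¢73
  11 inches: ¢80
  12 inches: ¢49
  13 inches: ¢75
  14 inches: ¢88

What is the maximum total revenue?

Build R[k] bottom-up: R[k] = max over allowed piece i of (p[i] + R[k−i]).
R[1] = 4
R[2] = 10
R[3] = 20
R[4] = 24  (first piece 1, then R[3]=20)
R[5] = 35
R[6] = 40  (first piece 3, then R[3]=20)
R[7] = 45  (first piece 2, then R[5]=35)
R[8] = 55  (first piece 3, then R[5]=35)
R[9] = 60  (first piece 3, then R[6]=40)
R[10] = 73
R[11] = 80
R[12] = 84  (first piece 1, then R[11]=80)
R[13] = 93  (first piece 3, then R[10]=73)
R[14] = 100  (first piece 3, then R[11]=80)
One optimal cutting: 11 + 3 → ¢80 + ¢20 = ¢100.

100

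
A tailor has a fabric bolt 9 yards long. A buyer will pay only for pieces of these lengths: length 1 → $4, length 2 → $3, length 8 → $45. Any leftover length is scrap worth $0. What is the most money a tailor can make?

49

Consider every possible first cut. r[k] is the best of p[i]+r[k−i] over all sellable i≤k.
r[1] = 4
r[2] = 8  (first piece 1, then r[1]=4)
r[3] = 12  (first piece 1, then r[2]=8)
r[4] = 16  (first piece 1, then r[3]=12)
r[5] = 20  (first piece 1, then r[4]=16)
r[6] = 24  (first piece 1, then r[5]=20)
r[7] = 28  (first piece 1, then r[6]=24)
r[8] = 45
r[9] = 49  (first piece 1, then r[8]=45)
One optimal cutting: 8 + 1 → $49.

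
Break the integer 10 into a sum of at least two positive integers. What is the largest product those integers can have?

36

Define m[k] = max over 1≤i<k of i · max(k−i, m[k−i]); the inner max lets the remainder stay uncut if that's better.
m[2] = 1·max(1,0) = 1·1 = 1
m[3] = 1·max(2,1) = 1·2 = 2
m[4] = 2·max(2,1) = 2·2 = 4
m[5] = 2·max(3,2) = 2·3 = 6
m[6] = 3·max(3,2) = 3·3 = 9
m[7] = 2·max(5,6) = 2·6 = 12
m[8] = 2·max(6,9) = 2·9 = 18
m[9] = 3·max(6,9) = 3·9 = 27
m[10] = 2·max(8,18) = 2·18 = 36
One optimal split: 3 + 3 + 2 + 2; product 3·3·2·2 = 36.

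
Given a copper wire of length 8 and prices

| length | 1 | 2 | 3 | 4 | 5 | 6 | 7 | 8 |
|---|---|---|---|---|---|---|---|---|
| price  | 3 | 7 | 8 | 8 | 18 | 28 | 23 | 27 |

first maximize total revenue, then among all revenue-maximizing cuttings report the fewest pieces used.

Consider every possible first cut. r[k] is the best of p[i]+r[k−i] over all sellable i≤k.
r[1] = 3
r[2] = max(3+3, 7+0) = 7
r[3] = max(3+7, 7+3, 8+0) = 10
r[4] = max(3+10, 7+7, 8+3, 8+0) = 14
r[5] = max(3+14, 7+10, 8+7, 8+3, 18+0) = 18
r[6] = max(3+18, 7+14, 8+10, 8+7, 18+3, 28+0) = 28
r[7] = max(3+28, 7+18, 8+14, …, 28+3, 23+0) = 31
r[8] = max(3+31, 7+28, 8+18, …, 23+3, 27+0) = 35
Maximum revenue is €35.
Now minimize piece count subject to staying optimal: for each k, pieces[k] = 1 + min over i with p[i]+r[k−i]=r[k] of pieces[k−i].
pieces[5] = 1
pieces[6] = 1
pieces[7] = 2
pieces[8] = 2

2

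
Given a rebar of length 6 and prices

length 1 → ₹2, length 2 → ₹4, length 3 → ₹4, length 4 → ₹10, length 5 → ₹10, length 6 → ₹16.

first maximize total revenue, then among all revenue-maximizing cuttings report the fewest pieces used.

Consider every possible first cut. r[k] is the best of p[i]+r[k−i] over all sellable i≤k.
r[1] = 2
r[2] = max(2+2, 4+0) = 4
r[3] = max(2+4, 4+2, 4+0) = 6
r[4] = max(2+6, 4+4, 4+2, 10+0) = 10
r[5] = max(2+10, 4+6, 4+4, 10+2, 10+0) = 12
r[6] = max(2+12, 4+10, 4+6, 10+4, 10+2, 16+0) = 16
Maximum revenue is ₹16.
Now minimize piece count subject to staying optimal: for each k, pieces[k] = 1 + min over i with p[i]+r[k−i]=r[k] of pieces[k−i].
pieces[3] = 2
pieces[4] = 1
pieces[5] = 2
pieces[6] = 1

1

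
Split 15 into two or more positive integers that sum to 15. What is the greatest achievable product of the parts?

243

Define P[k] = max over 1≤i<k of i · max(k−i, P[k−i]); the inner max lets the remainder stay uncut if that's better.
P[2] = 1×max(1,0) = 1×1 = 1
P[3] = 1×max(2,1) = 1×2 = 2
P[4] = 2×max(2,1) = 2×2 = 4
P[5] = 2×max(3,2) = 2×3 = 6
P[6] = 3×max(3,2) = 3×3 = 9
P[7] = 2×max(5,6) = 2×6 = 12
P[8] = 2×max(6,9) = 2×9 = 18
P[9] = 3×max(6,9) = 3×9 = 27
P[10] = 2×max(8,18) = 2×18 = 36
P[11] = 2×max(9,27) = 2×27 = 54
P[12] = 3×max(9,27) = 3×27 = 81
P[13] = 2×max(11,54) = 2×54 = 108
P[14] = 2×max(12,81) = 2×81 = 162
P[15] = 3×max(12,81) = 3×81 = 243
One optimal split: 3 + 3 + 3 + 3 + 3; product 3×3×3×3×3 = 243.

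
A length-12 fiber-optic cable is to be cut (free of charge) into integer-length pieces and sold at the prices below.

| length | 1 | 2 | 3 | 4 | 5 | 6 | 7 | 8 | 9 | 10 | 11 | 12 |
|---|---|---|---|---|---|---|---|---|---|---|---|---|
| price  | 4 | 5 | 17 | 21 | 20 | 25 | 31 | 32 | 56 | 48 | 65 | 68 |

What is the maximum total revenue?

73

Build r[k] bottom-up: r[k] = max over allowed piece i of (p[i] + r[k−i]).
r[1] = 4
r[2] = 8  (first piece 1, then r[1]=4)
r[3] = 17
r[4] = 21  (first piece 1, then r[3]=17)
r[5] = 25  (first piece 1, then r[4]=21)
r[6] = 34  (first piece 3, then r[3]=17)
r[7] = 38  (first piece 1, then r[6]=34)
r[8] = 42  (first piece 1, then r[7]=38)
r[9] = 56
r[10] = 60  (first piece 1, then r[9]=56)
r[11] = 65
r[12] = 73  (first piece 3, then r[9]=56)
One optimal cutting: 9 + 3 → $56 + $17 = $73.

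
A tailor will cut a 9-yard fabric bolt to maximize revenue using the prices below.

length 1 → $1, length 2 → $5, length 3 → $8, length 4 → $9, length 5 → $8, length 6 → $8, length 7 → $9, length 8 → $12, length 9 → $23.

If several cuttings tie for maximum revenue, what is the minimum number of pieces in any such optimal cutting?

Let r[k] be the best obtainable value from length k. For each k, try every first piece i and keep the best of price[i] + r[k−i].
r[1] = 1
r[2] = max(1+1, 5+0) = 5
r[3] = max(1+5, 5+1, 8+0) = 8
r[4] = max(1+8, 5+5, 8+1, 9+0) = 10
r[5] = max(1+10, 5+8, 8+5, 9+1, 8+0) = 13
r[6] = max(1+13, 5+10, 8+8, 9+5, 8+1, 8+0) = 16
r[7] = max(1+16, 5+13, 8+10, …, 8+1, 9+0) = 18
r[8] = max(1+18, 5+16, 8+13, …, 9+1, 12+0) = 21
r[9] = max(1+21, 5+18, 8+16, …, 12+1, 23+0) = 24
Maximum revenue is $24.
Now minimize piece count subject to staying optimal: for each k, pieces[k] = 1 + min over i with p[i]+r[k−i]=r[k] of pieces[k−i].
pieces[6] = 2
pieces[7] = 3
pieces[8] = 3
pieces[9] = 3

3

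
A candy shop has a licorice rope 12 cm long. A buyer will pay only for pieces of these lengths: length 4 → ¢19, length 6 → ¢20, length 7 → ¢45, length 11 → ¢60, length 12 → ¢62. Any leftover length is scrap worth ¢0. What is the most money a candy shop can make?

Consider every possible first cut. best[k] is the best of p[i]+best[k−i] over all sellable i≤k.
best[1] = 0
best[2] = 0
best[3] = 0
best[4] = 19
best[5] = 19
best[6] = 20
best[7] = 45
best[8] = 45
best[9] = 45
best[10] = 45
best[11] = 64  (first piece 4, then best[7]=45)
best[12] = 64
One optimal cutting: pieces 7 + 4 with 1 cm of scrap → ¢64.

64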